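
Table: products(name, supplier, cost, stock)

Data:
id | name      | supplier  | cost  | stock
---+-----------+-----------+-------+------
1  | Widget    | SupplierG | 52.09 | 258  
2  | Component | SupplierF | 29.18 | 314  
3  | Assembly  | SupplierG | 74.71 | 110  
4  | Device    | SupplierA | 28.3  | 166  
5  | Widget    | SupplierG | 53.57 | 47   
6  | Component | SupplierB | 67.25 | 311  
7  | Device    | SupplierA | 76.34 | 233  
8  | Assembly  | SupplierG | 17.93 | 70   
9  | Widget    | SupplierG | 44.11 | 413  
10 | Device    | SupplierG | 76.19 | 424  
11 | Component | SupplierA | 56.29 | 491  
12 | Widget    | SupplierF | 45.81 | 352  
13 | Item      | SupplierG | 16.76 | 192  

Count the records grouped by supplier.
SELECT supplier, COUNT(*) as count
FROM products
GROUP BY supplier

Result:
  SupplierA: 3
  SupplierB: 1
  SupplierF: 2
  SupplierG: 7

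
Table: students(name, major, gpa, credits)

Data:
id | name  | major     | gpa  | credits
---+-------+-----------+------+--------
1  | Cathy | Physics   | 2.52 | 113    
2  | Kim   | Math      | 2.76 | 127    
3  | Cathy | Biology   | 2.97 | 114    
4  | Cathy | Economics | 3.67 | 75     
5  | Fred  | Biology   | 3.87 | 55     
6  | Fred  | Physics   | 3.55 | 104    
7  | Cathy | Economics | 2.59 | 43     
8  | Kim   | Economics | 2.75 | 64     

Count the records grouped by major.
SELECT major, COUNT(*) as count
FROM students
GROUP BY major

Result:
  Biology: 2
  Economics: 3
  Math: 1
  Physics: 2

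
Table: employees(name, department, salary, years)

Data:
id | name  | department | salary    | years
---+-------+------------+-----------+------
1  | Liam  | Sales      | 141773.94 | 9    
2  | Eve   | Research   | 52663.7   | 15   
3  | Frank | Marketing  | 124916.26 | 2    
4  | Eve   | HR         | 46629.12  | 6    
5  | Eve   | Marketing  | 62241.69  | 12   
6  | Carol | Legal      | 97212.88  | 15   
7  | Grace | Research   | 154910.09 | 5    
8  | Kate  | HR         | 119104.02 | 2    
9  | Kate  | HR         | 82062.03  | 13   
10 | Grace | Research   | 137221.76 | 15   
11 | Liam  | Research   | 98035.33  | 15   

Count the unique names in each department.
SELECT department, COUNT(DISTINCT name)
FROM employees
GROUP BY department

Result:
  HR: 2 distinct
  Legal: 1 distinct
  Marketing: 2 distinct
  Research: 3 distinct
  Sales: 1 distinct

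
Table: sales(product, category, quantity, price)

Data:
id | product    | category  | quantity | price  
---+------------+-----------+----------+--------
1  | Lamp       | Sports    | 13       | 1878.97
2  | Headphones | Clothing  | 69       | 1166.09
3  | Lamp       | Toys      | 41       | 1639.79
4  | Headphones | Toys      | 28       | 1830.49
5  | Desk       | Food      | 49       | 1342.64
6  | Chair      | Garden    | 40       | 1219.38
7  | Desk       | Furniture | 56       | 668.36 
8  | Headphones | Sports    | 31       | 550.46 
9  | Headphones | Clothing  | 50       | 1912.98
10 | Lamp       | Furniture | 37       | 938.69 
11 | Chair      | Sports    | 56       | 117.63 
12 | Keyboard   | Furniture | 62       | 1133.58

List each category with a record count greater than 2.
SELECT category, COUNT(*) as cnt
FROM sales
GROUP BY category
HAVING COUNT(*) > 2

Result:
  Furniture: 3
  Sports: 3

Note: HAVING filters groups after aggregation, WHERE filters rows before.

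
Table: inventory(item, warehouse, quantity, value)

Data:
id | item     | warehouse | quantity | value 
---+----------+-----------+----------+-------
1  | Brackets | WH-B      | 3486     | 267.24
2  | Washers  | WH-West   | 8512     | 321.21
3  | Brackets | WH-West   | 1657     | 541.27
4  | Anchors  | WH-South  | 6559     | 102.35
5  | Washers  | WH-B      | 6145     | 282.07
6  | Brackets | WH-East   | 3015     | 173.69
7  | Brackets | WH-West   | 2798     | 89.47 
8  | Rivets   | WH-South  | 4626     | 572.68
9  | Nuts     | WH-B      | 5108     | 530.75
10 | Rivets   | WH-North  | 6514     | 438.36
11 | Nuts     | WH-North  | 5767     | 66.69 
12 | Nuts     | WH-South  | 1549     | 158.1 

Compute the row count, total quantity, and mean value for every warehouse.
SELECT warehouse,
       COUNT(*) as cnt,
       SUM(quantity) as total_quantity,
       AVG(value) as avg_value
FROM inventory
GROUP BY warehouse

Result:
  WH-B: 3 records, 14739 total quantity, 360.02 avg value
  WH-East: 1 records, 3015 total quantity, 173.69 avg value
  WH-North: 2 records, 12281 total quantity, 252.53 avg value
  WH-South: 3 records, 12734 total quantity, 277.71 avg value
  WH-West: 3 records, 12967 total quantity, 317.32 avg value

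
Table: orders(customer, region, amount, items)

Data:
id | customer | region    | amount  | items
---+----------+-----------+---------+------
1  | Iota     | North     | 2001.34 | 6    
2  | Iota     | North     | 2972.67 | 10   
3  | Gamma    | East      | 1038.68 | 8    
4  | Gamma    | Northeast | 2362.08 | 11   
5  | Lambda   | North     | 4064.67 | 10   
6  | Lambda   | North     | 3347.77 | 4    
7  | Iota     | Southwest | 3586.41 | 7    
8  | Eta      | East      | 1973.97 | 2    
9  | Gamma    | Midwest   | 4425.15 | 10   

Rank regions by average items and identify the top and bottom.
SELECT region, AVG(items)
FROM orders
GROUP BY region
ORDER BY AVG(items)

All groups:
  East: 5.00
  Southwest: 7.00
  North: 7.50
  Midwest: 10.00
  Northeast: 11.00

Highest: Northeast (11.00)
Lowest: East (5.00)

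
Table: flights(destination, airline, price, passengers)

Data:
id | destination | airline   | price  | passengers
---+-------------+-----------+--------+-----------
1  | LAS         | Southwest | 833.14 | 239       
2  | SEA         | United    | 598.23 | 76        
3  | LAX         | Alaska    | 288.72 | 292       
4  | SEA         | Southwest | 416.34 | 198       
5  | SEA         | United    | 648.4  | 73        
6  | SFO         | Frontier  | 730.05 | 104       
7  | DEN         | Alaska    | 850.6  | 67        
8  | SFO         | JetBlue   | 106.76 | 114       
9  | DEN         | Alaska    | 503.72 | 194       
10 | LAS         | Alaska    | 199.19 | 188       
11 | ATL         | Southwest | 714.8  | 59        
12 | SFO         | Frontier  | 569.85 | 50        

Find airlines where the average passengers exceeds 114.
SELECT airline, AVG(passengers)
FROM flights
GROUP BY airline
HAVING AVG(passengers) > 114

Result:
  Alaska: avg=185.25
  Southwest: avg=165.33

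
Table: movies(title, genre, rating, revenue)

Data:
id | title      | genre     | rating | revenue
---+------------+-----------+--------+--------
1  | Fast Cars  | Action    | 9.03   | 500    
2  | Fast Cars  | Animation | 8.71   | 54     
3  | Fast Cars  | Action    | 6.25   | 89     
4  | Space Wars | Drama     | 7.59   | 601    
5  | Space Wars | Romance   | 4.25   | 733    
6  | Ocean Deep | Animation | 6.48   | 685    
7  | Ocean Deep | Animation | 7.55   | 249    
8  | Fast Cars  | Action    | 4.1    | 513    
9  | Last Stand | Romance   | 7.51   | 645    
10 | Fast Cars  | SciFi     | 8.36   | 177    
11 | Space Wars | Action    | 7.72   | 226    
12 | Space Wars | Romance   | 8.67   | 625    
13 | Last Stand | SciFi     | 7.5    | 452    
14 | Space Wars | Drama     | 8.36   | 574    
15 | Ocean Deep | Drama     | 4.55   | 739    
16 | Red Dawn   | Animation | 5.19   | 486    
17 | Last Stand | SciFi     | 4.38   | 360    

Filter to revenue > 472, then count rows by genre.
SELECT genre, COUNT(*)
FROM movies
WHERE revenue > 472
GROUP BY genre

Note: WHERE filters rows before grouping.

Result:
  Action: 2
  Animation: 2
  Drama: 3
  Romance: 3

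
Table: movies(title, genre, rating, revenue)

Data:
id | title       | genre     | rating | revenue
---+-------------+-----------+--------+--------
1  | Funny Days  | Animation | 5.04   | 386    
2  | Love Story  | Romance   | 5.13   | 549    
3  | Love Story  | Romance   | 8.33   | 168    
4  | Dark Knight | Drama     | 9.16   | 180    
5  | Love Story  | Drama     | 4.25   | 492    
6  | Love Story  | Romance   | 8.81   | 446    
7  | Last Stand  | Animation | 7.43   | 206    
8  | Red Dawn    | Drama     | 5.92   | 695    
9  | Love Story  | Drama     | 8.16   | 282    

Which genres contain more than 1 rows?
SELECT genre, COUNT(*) as cnt
FROM movies
GROUP BY genre
HAVING COUNT(*) > 1

Result:
  Animation: 2
  Drama: 4
  Romance: 3

Note: HAVING filters groups after aggregation, WHERE filters rows before.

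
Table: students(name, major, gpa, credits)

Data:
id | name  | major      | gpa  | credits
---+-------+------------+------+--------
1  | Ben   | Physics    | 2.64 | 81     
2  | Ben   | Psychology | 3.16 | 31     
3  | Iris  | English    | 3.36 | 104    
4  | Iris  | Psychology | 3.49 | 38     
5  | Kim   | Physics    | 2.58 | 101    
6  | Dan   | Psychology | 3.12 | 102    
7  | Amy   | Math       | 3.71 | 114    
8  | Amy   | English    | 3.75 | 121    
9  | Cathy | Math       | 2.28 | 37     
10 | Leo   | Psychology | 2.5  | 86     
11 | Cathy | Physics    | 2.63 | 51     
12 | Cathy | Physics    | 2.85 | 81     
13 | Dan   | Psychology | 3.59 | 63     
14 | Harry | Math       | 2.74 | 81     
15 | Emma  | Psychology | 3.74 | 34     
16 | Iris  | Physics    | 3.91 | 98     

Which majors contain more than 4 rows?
SELECT major, COUNT(*) as cnt
FROM students
GROUP BY major
HAVING COUNT(*) > 4

Result:
  Physics: 5
  Psychology: 6

Note: HAVING filters groups after aggregation, WHERE filters rows before.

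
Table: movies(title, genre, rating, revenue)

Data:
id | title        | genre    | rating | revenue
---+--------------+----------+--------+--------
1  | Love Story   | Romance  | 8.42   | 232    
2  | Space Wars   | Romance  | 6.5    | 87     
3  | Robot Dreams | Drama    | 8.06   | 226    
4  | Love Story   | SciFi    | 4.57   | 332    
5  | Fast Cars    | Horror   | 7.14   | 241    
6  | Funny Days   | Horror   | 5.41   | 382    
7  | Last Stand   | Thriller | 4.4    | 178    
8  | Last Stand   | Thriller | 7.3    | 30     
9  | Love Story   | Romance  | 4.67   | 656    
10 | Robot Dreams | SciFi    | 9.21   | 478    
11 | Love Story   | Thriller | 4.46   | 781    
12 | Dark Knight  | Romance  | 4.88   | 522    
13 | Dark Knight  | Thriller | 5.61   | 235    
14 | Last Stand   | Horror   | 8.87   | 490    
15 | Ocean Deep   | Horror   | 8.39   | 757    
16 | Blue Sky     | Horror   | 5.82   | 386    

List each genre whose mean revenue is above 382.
SELECT genre, AVG(revenue)
FROM movies
GROUP BY genre
HAVING AVG(revenue) > 382

Result:
  Horror: avg=451.20
  SciFi: avg=405.00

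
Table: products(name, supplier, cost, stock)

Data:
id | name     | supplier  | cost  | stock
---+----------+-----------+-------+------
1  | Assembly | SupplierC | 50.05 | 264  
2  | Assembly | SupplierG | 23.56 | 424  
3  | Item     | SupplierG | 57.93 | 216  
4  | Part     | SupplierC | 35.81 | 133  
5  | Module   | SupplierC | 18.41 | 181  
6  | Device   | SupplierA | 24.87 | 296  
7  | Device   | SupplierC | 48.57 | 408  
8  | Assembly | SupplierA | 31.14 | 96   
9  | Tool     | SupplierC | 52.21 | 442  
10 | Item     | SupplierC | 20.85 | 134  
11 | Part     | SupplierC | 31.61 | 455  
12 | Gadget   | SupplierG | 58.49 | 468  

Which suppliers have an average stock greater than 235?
SELECT supplier, AVG(stock)
FROM products
GROUP BY supplier
HAVING AVG(stock) > 235

Result:
  SupplierC: avg=288.14
  SupplierG: avg=369.33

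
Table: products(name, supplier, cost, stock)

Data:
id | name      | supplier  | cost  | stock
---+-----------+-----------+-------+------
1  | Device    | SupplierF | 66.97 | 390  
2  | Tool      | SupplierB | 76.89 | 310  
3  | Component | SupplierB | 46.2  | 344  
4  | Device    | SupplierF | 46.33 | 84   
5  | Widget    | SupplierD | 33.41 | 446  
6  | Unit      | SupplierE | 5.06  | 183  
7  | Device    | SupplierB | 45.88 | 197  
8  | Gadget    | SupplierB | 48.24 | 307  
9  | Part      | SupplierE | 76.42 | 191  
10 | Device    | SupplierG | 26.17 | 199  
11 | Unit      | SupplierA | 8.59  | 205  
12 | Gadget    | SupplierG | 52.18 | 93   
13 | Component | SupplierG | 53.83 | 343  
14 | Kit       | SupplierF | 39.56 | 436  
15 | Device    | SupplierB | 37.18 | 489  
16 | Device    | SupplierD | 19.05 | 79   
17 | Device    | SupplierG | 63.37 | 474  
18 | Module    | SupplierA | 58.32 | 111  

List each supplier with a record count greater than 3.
SELECT supplier, COUNT(*) as cnt
FROM products
GROUP BY supplier
HAVING COUNT(*) > 3

Result:
  SupplierB: 5
  SupplierG: 4

Note: HAVING filters groups after aggregation, WHERE filters rows before.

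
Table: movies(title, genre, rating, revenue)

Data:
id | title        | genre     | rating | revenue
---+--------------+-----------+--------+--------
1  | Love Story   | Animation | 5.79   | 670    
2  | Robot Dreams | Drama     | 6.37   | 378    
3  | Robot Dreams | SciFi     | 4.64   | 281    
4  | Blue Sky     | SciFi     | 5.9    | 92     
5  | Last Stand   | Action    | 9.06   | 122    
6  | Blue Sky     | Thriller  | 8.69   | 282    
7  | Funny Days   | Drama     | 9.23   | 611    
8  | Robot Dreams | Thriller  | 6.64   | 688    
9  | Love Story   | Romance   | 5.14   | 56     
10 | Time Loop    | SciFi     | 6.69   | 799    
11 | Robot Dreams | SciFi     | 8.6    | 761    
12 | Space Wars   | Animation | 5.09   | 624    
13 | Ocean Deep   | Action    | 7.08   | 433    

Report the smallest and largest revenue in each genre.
SELECT genre, MIN(revenue), MAX(revenue)
FROM movies
GROUP BY genre

Result:
  Action: min=122, max=433
  Animation: min=624, max=670
  Drama: min=378, max=611
  Romance: min=56, max=56
  SciFi: min=92, max=799
  Thriller: min=282, max=688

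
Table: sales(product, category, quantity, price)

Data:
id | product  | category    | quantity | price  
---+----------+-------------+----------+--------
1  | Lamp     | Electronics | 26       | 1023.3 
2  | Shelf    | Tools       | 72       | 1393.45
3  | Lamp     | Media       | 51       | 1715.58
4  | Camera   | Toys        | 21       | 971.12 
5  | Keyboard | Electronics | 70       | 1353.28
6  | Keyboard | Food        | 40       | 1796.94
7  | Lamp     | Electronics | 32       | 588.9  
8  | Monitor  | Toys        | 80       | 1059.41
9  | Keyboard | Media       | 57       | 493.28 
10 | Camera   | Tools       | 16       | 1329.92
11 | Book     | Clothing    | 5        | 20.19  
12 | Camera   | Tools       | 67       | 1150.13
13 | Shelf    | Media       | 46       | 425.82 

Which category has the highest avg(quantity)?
SELECT category, AVG(quantity) as val
FROM sales
GROUP BY category
ORDER BY val DESC
LIMIT 1

Result: Tools with avg(quantity) = 51.67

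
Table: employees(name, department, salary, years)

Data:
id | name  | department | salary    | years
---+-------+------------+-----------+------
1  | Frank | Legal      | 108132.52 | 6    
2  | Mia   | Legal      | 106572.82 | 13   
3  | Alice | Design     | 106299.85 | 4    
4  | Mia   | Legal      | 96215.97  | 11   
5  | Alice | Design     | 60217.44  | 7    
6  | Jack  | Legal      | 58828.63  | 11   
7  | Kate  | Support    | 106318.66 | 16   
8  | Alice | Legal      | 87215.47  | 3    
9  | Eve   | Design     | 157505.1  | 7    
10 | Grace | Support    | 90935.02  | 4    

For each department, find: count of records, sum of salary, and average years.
SELECT department,
       COUNT(*) as cnt,
       SUM(salary) as total_salary,
       AVG(years) as avg_years
FROM employees
GROUP BY department

Result:
  Design: 3 records, 324022.39 total salary, 6.00 avg years
  Legal: 5 records, 456965.41 total salary, 8.80 avg years
  Support: 2 records, 197253.68 total salary, 10.00 avg years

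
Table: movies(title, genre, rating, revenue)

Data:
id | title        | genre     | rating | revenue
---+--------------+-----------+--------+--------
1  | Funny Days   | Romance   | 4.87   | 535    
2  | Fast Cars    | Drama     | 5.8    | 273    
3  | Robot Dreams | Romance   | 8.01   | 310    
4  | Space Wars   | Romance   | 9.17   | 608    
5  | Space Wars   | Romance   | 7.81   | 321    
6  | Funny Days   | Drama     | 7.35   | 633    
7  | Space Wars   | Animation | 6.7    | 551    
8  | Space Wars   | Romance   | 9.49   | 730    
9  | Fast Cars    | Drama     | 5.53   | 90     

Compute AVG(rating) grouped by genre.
SELECT genre, AVG(rating) as result
FROM movies
GROUP BY genre

Result:
  Animation: 6.70
  Drama: 6.23
  Romance: 7.87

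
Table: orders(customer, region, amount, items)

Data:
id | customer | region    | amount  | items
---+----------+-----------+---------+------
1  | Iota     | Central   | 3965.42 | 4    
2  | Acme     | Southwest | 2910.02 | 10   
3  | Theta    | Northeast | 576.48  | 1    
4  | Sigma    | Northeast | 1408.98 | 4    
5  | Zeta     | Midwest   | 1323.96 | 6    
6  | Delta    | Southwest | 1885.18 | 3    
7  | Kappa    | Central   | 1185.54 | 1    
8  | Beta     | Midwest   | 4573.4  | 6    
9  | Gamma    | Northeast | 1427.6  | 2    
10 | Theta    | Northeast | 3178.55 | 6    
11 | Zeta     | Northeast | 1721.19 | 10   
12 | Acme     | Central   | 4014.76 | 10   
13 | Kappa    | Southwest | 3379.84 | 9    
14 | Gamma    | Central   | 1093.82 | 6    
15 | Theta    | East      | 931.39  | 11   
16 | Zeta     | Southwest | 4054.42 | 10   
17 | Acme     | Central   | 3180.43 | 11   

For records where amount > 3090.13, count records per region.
SELECT region, COUNT(*)
FROM orders
WHERE amount > 3090.13
GROUP BY region

Note: WHERE filters rows before grouping.

Result:
  Central: 3
  Midwest: 1
  Northeast: 1
  Southwest: 2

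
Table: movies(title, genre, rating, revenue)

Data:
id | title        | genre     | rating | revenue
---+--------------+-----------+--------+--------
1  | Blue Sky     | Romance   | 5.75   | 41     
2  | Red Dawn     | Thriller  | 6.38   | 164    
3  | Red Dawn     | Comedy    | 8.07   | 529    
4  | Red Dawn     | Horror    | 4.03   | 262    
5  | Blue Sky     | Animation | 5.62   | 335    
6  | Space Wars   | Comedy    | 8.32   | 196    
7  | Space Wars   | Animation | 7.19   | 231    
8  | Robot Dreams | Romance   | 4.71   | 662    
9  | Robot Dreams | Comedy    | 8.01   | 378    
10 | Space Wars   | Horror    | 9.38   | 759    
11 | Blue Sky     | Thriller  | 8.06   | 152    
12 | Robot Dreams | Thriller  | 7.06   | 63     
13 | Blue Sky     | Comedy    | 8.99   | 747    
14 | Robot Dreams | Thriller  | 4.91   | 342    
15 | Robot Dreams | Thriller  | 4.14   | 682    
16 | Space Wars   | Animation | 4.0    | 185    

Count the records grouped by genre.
SELECT genre, COUNT(*) as count
FROM movies
GROUP BY genre

Result:
  Animation: 3
  Comedy: 4
  Horror: 2
  Romance: 2
  Thriller: 5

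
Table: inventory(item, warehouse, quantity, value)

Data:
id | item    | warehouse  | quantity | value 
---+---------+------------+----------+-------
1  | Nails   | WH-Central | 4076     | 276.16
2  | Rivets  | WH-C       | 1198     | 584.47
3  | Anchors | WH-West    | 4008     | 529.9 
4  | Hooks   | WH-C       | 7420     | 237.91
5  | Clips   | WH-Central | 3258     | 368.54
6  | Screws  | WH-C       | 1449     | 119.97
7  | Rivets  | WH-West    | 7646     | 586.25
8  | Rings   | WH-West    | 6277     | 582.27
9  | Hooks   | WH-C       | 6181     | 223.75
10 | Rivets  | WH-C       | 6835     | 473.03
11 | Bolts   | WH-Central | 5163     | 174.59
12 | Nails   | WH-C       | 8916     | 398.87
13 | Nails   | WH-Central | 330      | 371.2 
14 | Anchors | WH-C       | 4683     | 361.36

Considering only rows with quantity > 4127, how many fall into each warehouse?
SELECT warehouse, COUNT(*)
FROM inventory
WHERE quantity > 4127
GROUP BY warehouse

Note: WHERE filters rows before grouping.

Result:
  WH-C: 5
  WH-Central: 1
  WH-West: 2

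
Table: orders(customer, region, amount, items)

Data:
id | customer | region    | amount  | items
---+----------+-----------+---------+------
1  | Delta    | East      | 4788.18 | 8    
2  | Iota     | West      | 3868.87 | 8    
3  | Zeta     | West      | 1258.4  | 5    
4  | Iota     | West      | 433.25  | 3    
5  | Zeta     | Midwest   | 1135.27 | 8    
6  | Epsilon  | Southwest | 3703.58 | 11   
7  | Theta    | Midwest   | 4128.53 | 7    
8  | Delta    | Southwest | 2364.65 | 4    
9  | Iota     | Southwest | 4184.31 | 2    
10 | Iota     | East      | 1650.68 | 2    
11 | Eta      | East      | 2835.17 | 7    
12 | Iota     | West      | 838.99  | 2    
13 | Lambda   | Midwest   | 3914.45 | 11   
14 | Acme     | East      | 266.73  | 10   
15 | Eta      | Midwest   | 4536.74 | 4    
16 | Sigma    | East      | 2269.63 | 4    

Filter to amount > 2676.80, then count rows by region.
SELECT region, COUNT(*)
FROM orders
WHERE amount > 2676.80
GROUP BY region

Note: WHERE filters rows before grouping.

Result:
  East: 2
  Midwest: 3
  Southwest: 2
  West: 1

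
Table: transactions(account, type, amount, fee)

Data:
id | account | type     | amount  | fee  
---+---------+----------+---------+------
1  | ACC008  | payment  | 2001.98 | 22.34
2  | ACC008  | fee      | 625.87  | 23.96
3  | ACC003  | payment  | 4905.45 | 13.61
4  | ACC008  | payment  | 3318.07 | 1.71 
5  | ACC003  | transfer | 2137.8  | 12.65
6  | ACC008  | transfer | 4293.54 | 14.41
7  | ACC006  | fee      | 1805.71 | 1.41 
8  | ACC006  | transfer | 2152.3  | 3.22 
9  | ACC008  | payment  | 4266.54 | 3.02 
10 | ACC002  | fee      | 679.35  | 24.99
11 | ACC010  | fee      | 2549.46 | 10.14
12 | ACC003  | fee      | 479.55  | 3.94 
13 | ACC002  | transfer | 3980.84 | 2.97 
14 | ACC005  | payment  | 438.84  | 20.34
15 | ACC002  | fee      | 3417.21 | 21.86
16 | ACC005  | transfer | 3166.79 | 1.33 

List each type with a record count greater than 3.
SELECT type, COUNT(*) as cnt
FROM transactions
GROUP BY type
HAVING COUNT(*) > 3

Result:
  fee: 6
  payment: 5
  transfer: 5

Note: HAVING filters groups after aggregation, WHERE filters rows before.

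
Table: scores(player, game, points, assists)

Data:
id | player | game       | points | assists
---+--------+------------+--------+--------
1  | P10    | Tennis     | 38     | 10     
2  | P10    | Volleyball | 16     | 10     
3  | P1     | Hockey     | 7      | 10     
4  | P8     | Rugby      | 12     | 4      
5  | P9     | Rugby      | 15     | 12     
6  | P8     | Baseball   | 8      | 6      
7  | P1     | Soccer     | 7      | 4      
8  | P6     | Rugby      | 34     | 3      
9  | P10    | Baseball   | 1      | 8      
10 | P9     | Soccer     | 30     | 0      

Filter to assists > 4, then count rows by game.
SELECT game, COUNT(*)
FROM scores
WHERE assists > 4
GROUP BY game

Note: WHERE filters rows before grouping.

Result:
  Baseball: 2
  Hockey: 1
  Rugby: 1
  Tennis: 1
  Volleyball: 1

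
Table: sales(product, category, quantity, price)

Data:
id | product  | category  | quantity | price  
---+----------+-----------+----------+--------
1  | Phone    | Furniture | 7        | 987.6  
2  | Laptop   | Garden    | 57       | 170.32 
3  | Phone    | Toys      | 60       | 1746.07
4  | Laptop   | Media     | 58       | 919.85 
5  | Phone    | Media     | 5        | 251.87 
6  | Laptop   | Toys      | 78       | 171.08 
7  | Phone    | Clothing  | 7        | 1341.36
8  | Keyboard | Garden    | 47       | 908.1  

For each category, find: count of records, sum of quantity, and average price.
SELECT category,
       COUNT(*) as cnt,
       SUM(quantity) as total_quantity,
       AVG(price) as avg_price
FROM sales
GROUP BY category

Result:
  Clothing: 1 records, 7 total quantity, 1341.36 avg price
  Furniture: 1 records, 7 total quantity, 987.60 avg price
  Garden: 2 records, 104 total quantity, 539.21 avg price
  Media: 2 records, 63 total quantity, 585.86 avg price
  Toys: 2 records, 138 total quantity, 958.58 avg price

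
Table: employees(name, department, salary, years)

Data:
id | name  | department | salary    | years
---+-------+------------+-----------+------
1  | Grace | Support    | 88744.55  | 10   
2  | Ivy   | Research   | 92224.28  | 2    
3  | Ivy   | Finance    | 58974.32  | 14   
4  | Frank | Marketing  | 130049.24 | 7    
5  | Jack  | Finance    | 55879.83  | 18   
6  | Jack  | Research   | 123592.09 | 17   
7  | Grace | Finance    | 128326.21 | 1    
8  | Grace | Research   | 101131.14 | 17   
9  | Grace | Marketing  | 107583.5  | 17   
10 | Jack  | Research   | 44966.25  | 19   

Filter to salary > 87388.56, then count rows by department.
SELECT department, COUNT(*)
FROM employees
WHERE salary > 87388.56
GROUP BY department

Note: WHERE filters rows before grouping.

Result:
  Finance: 1
  Marketing: 2
  Research: 3
  Support: 1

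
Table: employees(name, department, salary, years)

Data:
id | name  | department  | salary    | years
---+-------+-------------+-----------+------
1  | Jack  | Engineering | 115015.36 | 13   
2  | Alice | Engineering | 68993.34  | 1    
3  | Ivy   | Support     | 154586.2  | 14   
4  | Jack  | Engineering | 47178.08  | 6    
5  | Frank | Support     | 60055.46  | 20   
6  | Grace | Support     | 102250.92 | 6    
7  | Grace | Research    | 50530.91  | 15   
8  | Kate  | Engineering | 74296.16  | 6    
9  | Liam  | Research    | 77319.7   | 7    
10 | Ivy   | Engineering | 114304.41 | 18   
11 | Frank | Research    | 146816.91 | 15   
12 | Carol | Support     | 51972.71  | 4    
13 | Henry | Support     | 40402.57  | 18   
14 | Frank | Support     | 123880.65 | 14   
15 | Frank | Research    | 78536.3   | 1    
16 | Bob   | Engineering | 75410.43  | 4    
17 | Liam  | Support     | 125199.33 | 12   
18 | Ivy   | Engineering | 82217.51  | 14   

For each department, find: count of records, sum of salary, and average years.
SELECT department,
       COUNT(*) as cnt,
       SUM(salary) as total_salary,
       AVG(years) as avg_years
FROM employees
GROUP BY department

Result:
  Engineering: 7 records, 577415.29 total salary, 8.86 avg years
  Research: 4 records, 353203.82 total salary, 9.50 avg years
  Support: 7 records, 658347.84 total salary, 12.57 avg years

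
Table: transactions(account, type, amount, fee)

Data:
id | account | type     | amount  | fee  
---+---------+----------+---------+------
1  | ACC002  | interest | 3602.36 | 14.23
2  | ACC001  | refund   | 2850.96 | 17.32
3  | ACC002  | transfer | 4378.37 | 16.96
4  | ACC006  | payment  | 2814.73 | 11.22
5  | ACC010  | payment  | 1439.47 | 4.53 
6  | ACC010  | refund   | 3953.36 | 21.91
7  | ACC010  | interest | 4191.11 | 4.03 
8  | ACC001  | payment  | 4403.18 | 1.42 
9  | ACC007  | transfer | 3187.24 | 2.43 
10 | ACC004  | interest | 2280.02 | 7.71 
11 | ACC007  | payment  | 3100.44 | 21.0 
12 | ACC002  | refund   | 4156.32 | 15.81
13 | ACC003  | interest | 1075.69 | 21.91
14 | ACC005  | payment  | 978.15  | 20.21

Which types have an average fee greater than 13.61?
SELECT type, AVG(fee)
FROM transactions
GROUP BY type
HAVING AVG(fee) > 13.61

Result:
  refund: avg=18.35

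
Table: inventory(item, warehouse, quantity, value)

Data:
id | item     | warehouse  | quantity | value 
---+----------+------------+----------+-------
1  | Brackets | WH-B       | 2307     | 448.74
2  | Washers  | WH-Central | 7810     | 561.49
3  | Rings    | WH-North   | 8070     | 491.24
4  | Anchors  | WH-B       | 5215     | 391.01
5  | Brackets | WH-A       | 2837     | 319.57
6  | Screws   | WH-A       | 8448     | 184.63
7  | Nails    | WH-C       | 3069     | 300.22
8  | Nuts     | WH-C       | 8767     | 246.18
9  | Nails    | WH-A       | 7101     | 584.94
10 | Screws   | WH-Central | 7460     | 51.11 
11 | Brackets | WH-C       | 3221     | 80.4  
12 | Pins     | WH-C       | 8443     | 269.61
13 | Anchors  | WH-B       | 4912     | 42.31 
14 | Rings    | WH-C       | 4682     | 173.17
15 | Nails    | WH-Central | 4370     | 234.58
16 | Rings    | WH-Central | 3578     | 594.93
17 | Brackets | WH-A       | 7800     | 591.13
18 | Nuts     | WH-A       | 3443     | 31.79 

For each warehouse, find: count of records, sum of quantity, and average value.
SELECT warehouse,
       COUNT(*) as cnt,
       SUM(quantity) as total_quantity,
       AVG(value) as avg_value
FROM inventory
GROUP BY warehouse

Result:
  WH-A: 5 records, 29629 total quantity, 342.41 avg value
  WH-B: 3 records, 12434 total quantity, 294.02 avg value
  WH-C: 5 records, 28182 total quantity, 213.92 avg value
  WH-Central: 4 records, 23218 total quantity, 360.53 avg value
  WH-North: 1 records, 8070 total quantity, 491.24 avg value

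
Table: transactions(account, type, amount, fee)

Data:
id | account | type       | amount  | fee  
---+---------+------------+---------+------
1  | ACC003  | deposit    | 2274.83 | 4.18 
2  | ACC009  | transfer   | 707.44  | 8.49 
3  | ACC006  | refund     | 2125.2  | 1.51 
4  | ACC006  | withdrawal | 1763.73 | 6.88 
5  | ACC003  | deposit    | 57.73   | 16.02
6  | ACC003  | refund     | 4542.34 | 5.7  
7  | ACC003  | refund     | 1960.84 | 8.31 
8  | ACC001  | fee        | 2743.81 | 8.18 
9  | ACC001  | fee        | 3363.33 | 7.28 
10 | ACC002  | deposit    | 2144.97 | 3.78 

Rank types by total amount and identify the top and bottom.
SELECT type, SUM(amount)
FROM transactions
GROUP BY type
ORDER BY SUM(amount)

All groups:
  transfer: 707.44
  withdrawal: 1763.73
  deposit: 4477.53
  fee: 6107.14
  refund: 8628.38

Highest: refund (8628.38)
Lowest: transfer (707.44)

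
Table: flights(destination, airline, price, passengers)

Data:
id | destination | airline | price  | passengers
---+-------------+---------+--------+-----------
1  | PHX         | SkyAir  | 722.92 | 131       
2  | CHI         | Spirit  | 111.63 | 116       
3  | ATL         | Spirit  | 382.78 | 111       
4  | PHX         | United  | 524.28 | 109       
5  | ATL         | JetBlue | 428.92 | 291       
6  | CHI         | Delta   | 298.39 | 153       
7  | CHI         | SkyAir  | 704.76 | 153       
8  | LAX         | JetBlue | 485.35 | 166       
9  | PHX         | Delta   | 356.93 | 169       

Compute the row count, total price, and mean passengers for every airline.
SELECT airline,
       COUNT(*) as cnt,
       SUM(price) as total_price,
       AVG(passengers) as avg_passengers
FROM flights
GROUP BY airline

Result:
  Delta: 2 records, 655.32 total price, 161.00 avg passengers
  JetBlue: 2 records, 914.27 total price, 228.50 avg passengers
  SkyAir: 2 records, 1427.68 total price, 142.00 avg passengers
  Spirit: 2 records, 494.41 total price, 113.50 avg passengers
  United: 1 records, 524.28 total price, 109.00 avg passengers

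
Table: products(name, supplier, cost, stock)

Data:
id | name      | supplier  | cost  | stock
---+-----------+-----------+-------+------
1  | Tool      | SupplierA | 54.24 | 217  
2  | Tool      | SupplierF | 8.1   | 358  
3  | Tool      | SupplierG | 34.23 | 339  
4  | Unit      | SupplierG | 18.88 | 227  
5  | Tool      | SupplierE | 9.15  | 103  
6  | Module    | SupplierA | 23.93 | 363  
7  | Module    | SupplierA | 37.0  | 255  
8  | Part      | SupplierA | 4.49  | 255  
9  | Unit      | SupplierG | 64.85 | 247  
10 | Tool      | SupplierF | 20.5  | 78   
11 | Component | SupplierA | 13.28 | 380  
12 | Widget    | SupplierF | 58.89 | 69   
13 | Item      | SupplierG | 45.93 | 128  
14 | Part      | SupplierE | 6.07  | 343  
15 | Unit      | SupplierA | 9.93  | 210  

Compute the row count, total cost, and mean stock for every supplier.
SELECT supplier,
       COUNT(*) as cnt,
       SUM(cost) as total_cost,
       AVG(stock) as avg_stock
FROM products
GROUP BY supplier

Result:
  SupplierA: 6 records, 142.87 total cost, 280.00 avg stock
  SupplierE: 2 records, 15.22 total cost, 223.00 avg stock
  SupplierF: 3 records, 87.49 total cost, 168.33 avg stock
  SupplierG: 4 records, 163.89 total cost, 235.25 avg stock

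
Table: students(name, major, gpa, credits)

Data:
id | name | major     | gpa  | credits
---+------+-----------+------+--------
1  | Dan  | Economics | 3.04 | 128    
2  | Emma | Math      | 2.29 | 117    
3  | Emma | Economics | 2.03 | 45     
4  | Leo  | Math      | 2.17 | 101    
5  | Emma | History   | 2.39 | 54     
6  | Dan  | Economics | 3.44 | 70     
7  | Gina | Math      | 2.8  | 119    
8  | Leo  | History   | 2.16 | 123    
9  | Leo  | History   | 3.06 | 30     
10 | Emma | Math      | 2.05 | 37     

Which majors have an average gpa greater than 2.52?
SELECT major, AVG(gpa)
FROM students
GROUP BY major
HAVING AVG(gpa) > 2.52

Result:
  Economics: avg=2.84
  History: avg=2.54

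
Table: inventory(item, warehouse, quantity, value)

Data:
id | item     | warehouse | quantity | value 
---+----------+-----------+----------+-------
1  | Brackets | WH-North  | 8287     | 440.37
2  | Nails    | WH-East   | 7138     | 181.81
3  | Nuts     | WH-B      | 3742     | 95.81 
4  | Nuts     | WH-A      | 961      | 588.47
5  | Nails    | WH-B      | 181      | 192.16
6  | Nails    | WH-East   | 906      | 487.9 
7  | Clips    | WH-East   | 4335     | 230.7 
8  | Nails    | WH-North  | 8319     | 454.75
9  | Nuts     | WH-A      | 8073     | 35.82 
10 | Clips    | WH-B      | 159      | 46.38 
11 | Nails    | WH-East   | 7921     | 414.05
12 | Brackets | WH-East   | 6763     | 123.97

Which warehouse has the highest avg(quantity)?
SELECT warehouse, AVG(quantity) as val
FROM inventory
GROUP BY warehouse
ORDER BY val DESC
LIMIT 1

Result: WH-North with avg(quantity) = 8303.00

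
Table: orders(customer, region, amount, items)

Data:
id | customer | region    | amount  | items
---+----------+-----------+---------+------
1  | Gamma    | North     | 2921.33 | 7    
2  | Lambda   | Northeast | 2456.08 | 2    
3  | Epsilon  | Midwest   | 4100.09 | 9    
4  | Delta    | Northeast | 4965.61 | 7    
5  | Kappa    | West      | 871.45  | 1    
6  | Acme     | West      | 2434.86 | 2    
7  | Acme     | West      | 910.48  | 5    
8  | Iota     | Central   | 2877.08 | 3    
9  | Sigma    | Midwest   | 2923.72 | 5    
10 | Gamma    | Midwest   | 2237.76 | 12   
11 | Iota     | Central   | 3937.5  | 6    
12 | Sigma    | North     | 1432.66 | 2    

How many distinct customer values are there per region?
SELECT region, COUNT(DISTINCT customer)
FROM orders
GROUP BY region

Result:
  Central: 1 distinct
  Midwest: 3 distinct
  North: 2 distinct
  Northeast: 2 distinct
  West: 2 distinct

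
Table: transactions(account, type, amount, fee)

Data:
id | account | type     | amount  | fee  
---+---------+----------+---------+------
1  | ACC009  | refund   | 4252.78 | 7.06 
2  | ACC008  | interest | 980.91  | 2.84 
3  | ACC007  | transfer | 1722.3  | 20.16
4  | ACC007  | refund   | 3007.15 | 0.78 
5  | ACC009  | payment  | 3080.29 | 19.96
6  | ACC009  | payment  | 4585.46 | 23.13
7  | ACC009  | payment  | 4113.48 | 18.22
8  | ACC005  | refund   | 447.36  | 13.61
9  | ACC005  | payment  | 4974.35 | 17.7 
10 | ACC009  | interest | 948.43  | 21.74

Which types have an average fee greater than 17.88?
SELECT type, AVG(fee)
FROM transactions
GROUP BY type
HAVING AVG(fee) > 17.88

Result:
  payment: avg=19.75
  transfer: avg=20.16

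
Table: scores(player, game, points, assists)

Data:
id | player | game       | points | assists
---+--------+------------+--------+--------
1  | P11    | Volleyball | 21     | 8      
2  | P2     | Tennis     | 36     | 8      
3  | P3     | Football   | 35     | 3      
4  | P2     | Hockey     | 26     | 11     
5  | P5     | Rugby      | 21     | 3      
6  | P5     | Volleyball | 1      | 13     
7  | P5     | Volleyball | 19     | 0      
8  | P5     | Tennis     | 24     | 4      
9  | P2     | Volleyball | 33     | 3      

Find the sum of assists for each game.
SELECT game, SUM(assists) as result
FROM scores
GROUP BY game

Result:
  Football: 3
  Hockey: 11
  Rugby: 3
  Tennis: 12
  Volleyball: 24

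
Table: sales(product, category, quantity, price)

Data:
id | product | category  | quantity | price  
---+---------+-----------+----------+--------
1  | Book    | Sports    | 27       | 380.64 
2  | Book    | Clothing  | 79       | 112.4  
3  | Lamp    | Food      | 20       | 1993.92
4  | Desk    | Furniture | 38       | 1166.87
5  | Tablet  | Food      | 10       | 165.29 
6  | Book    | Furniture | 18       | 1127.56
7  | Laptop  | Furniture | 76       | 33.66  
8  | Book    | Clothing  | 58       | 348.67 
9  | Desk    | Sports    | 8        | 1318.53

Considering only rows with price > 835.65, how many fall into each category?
SELECT category, COUNT(*)
FROM sales
WHERE price > 835.65
GROUP BY category

Note: WHERE filters rows before grouping.

Result:
  Food: 1
  Furniture: 2
  Sports: 1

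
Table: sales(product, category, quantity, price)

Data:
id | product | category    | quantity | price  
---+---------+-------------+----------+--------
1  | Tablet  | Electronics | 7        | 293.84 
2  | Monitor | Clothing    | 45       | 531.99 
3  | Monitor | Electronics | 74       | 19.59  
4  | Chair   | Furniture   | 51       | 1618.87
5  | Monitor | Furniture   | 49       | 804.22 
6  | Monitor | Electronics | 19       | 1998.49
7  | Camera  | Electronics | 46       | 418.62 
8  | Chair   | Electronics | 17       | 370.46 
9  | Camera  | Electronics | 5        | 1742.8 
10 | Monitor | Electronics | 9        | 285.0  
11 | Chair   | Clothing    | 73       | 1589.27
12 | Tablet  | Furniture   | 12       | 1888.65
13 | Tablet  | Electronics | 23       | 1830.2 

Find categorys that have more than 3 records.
SELECT category, COUNT(*) as cnt
FROM sales
GROUP BY category
HAVING COUNT(*) > 3

Result:
  Electronics: 8

Note: HAVING filters groups after aggregation, WHERE filters rows before.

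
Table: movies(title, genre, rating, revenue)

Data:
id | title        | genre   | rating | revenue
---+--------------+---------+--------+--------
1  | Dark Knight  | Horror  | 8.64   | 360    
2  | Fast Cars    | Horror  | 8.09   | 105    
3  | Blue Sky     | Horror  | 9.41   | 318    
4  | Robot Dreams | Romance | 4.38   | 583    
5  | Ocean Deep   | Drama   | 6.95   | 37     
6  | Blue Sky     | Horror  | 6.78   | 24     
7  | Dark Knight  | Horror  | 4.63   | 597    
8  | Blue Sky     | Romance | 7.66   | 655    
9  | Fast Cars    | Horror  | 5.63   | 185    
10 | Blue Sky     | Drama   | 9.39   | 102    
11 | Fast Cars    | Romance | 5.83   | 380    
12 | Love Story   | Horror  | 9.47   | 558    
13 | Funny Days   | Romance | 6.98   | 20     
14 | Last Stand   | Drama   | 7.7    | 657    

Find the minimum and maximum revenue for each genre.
SELECT genre, MIN(revenue), MAX(revenue)
FROM movies
GROUP BY genre

Result:
  Drama: min=37, max=657
  Horror: min=24, max=597
  Romance: min=20, max=655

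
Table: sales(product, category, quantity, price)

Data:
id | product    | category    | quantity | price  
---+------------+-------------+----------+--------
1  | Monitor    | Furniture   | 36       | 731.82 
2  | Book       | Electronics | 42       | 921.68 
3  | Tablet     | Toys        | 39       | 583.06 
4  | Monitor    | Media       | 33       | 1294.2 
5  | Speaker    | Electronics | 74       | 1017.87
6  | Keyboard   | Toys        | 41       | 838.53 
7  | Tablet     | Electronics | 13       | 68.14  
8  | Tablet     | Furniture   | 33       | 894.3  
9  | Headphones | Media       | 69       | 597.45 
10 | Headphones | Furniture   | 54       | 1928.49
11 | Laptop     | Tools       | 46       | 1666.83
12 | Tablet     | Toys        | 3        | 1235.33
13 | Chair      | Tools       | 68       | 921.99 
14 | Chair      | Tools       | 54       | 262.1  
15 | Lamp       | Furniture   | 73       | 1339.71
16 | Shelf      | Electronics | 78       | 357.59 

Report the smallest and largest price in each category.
SELECT category, MIN(price), MAX(price)
FROM sales
GROUP BY category

Result:
  Electronics: min=68.14, max=1017.87
  Furniture: min=731.82, max=1928.49
  Media: min=597.45, max=1294.20
  Tools: min=262.10, max=1666.83
  Toys: min=583.06, max=1235.33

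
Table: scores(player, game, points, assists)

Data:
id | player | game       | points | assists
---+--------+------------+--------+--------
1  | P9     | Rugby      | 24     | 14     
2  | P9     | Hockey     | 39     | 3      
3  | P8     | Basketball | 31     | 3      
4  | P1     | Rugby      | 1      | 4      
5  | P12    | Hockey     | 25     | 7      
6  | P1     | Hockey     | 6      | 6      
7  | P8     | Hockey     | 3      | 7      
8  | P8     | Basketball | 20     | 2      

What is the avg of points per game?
SELECT game, AVG(points) as result
FROM scores
GROUP BY game

Result:
  Basketball: 25.50
  Hockey: 18.25
  Rugby: 12.50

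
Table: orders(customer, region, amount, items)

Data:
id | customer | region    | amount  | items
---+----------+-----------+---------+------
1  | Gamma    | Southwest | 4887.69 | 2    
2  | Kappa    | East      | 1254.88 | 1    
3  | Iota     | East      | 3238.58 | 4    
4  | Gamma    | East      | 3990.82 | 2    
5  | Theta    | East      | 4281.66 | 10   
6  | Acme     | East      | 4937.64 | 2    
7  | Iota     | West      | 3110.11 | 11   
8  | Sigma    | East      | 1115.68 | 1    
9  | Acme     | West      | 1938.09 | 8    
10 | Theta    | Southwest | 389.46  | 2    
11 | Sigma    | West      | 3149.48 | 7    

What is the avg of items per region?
SELECT region, AVG(items) as result
FROM orders
GROUP BY region

Result:
  East: 3.33
  Southwest: 2.00
  West: 8.67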